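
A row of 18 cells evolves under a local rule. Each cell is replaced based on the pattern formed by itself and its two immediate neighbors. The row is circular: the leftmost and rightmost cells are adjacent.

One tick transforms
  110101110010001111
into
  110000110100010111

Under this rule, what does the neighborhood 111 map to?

At position 0 the neighborhood is 111; the next row has 1 there.

1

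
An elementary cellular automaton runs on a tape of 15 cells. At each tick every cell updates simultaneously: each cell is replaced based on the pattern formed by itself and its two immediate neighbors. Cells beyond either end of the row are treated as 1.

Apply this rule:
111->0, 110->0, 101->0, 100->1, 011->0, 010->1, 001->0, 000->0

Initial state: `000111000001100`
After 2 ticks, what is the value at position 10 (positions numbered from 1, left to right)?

100000100000010
010000110000010
position 10 holds 0

0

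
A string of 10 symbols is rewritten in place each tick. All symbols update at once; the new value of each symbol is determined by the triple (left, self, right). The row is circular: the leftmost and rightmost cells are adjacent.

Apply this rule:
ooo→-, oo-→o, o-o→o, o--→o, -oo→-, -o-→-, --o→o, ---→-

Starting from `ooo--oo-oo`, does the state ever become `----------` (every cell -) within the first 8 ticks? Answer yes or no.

tick 1: --ooo-oo--
tick 2: -o--oo-oo-
tick 3: o-oo-oo-oo
tick 4: oo-oo-oo--
tick 5: -oo-oo-ooo
tick 6: o-oo-oo--o
tick 7: oo-oo-ooo-
tick 8: -oo-oo--oo
tick 8 is -oo-oo--oo, still not uniform -

no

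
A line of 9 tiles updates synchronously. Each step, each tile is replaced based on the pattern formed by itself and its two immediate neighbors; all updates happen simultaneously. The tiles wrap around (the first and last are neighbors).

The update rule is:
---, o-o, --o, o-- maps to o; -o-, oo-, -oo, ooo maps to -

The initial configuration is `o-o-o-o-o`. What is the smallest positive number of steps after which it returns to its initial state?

2

step 1: -o-o-o-o-
step 2: o-o-o-o-o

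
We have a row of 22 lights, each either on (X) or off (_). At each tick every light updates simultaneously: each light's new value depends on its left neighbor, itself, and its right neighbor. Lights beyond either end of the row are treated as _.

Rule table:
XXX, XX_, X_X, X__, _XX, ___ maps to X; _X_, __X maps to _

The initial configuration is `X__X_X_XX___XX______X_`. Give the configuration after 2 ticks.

__X__XXXXXXXXXXXXXXX__

tick 1: _X__X_XXXXX_XXXXXXX__X
tick 2: __X__XXXXXXXXXXXXXXX__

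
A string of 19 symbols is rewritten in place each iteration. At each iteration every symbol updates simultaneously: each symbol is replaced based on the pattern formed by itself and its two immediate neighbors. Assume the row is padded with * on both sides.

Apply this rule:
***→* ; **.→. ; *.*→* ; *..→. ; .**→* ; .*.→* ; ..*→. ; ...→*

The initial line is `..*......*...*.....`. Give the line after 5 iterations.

..**.*********.****

iteration 1: ..*.****.*.*.*.***.
iteration 2: ..*****.*********.*
iteration 3: ..****.*********.**
iteration 4: ..***.*********.***
iteration 5: ..**.*********.****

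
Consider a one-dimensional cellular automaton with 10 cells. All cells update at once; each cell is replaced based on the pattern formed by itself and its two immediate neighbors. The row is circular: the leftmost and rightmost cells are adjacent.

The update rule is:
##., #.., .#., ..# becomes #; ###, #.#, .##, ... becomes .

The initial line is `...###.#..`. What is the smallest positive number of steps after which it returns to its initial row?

15

..#..#.##.
.#####..##
.....###.#
#...#..#.#
##.#####..
.#.....###
.##...#..#
..##.#####
##.#.....#
.#.##...#.
##..##.###
.###.#....
#..#.##...
####..##.#
...###.#..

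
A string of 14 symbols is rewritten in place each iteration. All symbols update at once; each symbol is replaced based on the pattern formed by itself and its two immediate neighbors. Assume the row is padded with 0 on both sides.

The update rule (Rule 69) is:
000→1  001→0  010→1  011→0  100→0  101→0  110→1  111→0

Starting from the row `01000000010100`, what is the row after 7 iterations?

01010101010101

01011111010101
01000001010101
01011101010101
01000101010101
01010101010101
01010101010101  (fixed point — unchanged through iteration 7)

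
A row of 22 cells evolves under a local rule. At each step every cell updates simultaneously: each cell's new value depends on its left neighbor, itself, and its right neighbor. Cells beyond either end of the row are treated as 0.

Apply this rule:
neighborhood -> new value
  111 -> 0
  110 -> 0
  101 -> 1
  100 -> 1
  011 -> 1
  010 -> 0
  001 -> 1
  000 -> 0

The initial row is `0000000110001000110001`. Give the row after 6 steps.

0000001101010101101010
0000011010101011010101
0000110101010110101010
0001101010101101010101
0011010101011010101010
0110101010110101010101

0110101010110101010101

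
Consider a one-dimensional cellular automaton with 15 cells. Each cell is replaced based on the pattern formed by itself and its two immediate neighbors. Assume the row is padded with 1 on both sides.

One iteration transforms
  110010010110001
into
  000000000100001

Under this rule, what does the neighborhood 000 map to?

0

At position 12 the neighborhood is 000; the next row has 0 there.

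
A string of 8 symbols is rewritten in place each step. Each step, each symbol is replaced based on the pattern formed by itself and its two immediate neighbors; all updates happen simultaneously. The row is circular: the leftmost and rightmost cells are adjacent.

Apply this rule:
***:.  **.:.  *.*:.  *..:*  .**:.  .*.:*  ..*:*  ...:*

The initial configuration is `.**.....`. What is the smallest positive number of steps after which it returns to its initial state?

2

*..*****
.**.....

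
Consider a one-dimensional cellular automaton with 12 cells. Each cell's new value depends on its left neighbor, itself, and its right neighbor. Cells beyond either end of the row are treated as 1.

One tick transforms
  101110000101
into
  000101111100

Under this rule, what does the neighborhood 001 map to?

At position 8 the neighborhood is 001; the next row has 1 there.

1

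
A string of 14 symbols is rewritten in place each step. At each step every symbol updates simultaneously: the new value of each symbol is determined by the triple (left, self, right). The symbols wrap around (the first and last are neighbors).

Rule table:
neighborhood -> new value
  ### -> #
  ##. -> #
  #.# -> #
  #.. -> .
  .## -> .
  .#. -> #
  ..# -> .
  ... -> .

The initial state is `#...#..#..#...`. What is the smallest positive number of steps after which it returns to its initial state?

step 1: #...#..#..#...

1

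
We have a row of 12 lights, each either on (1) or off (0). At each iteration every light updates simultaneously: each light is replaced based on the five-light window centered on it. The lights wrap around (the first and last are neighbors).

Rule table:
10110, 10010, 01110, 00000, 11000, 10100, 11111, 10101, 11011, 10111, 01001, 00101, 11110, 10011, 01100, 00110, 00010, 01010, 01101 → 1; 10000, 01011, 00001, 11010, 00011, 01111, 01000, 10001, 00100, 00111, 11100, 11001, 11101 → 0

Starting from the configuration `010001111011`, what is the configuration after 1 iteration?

010000010111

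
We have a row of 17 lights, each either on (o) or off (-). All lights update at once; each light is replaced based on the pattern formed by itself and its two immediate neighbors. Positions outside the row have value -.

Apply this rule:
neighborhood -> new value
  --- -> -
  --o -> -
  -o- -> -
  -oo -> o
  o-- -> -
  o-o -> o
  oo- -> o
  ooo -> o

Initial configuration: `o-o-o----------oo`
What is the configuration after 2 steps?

-o-o-----------oo
--o------------oo

--o------------oo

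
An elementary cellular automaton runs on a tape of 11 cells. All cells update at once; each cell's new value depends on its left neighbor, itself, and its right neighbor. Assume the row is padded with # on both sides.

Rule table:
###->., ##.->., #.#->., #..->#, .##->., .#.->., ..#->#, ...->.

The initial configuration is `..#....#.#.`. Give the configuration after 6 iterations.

#...#......

##.#..#....
....##.#..#
#..#....##.
.##.#..#...
.....##.#.#
#...#......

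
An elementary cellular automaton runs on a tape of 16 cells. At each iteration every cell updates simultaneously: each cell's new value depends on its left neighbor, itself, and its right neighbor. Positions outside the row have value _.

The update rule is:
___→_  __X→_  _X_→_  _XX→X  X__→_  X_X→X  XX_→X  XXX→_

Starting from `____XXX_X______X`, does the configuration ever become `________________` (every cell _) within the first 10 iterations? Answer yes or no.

____X_XX________
_____XXX________
_____X_X________
______X_________
________________
all cells are _ at iteration 5

yes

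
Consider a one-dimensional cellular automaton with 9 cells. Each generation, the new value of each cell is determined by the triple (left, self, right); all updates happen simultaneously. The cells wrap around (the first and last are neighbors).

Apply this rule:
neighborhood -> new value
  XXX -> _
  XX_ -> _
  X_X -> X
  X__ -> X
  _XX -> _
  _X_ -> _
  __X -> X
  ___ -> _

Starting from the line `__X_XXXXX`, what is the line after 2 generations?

XX_X_____
__X_X___X

__X_X___X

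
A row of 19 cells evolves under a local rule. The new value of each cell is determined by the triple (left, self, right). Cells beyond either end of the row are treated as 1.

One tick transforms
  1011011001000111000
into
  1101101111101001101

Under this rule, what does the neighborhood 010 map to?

At position 9 the neighborhood is 010; the next row has 1 there.

1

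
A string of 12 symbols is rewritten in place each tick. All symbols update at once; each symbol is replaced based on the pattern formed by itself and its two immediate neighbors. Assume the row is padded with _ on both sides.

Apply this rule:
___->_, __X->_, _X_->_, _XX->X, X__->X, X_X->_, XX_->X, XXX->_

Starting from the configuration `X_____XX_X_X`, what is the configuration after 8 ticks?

tick 1: _X____XX____
tick 2: __X___XXX___
tick 3: ___X__X_XX__
tick 4: ____X___XXX_
tick 5: _____X__X_XX
tick 6: ______X___XX
tick 7: _______X__XX
tick 8: ________X_XX

________X_XX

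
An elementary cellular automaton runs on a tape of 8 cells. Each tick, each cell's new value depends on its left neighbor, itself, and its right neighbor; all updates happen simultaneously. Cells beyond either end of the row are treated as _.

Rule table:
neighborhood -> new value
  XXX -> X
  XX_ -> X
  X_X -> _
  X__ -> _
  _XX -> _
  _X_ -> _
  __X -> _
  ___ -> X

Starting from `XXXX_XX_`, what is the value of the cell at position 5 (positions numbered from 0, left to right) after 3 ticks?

tick 1: _XXX__X_
tick 2: __XX____
tick 3: X__X_XXX
position 5 holds X

X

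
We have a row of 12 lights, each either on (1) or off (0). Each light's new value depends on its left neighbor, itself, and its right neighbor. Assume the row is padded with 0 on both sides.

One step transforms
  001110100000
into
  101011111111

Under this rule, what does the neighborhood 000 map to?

At position 0 the neighborhood is 000; the next row has 1 there.

1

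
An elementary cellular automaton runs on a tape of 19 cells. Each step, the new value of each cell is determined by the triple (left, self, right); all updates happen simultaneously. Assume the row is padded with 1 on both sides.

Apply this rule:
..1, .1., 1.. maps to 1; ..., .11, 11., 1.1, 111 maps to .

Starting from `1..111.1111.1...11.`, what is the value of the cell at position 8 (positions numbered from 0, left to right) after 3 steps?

.11.........11.1...
...1.......1...11.1
1.111.....111.1....
position 8 holds .

.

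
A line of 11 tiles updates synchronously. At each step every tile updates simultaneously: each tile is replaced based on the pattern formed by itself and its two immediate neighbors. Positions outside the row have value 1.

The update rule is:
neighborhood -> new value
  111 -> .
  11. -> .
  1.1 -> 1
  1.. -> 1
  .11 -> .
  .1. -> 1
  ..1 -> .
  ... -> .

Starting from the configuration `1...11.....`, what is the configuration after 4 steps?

.1....1....
111...11...
...1....1..
1..11...11.

1..11...11.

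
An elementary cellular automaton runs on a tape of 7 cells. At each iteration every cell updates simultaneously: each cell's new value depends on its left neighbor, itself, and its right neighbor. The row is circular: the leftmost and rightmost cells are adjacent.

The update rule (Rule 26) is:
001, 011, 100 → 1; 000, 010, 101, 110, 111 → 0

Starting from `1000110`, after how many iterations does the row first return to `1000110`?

iteration 1: 0101100
iteration 2: 1001010
iteration 3: 0110000
iteration 4: 1101000
iteration 5: 1000101
iteration 6: 0101001
iteration 7: 0000110
iteration 8: 0001101
iteration 9: 1011000
iteration 10: 0010101
iteration 11: 1100000
iteration 12: 1010001
iteration 13: 0001011
iteration 14: 1010010
iteration 15: 0001100
iteration 16: 0011010
iteration 17: 0110001
iteration 18: 0101010
iteration 19: 1000001
iteration 20: 0100011
iteration 21: 0010110
iteration 22: 0100101
iteration 23: 0011000
iteration 24: 0110100
iteration 25: 1100010
iteration 26: 1010100
iteration 27: 0000011
iteration 28: 1000110

28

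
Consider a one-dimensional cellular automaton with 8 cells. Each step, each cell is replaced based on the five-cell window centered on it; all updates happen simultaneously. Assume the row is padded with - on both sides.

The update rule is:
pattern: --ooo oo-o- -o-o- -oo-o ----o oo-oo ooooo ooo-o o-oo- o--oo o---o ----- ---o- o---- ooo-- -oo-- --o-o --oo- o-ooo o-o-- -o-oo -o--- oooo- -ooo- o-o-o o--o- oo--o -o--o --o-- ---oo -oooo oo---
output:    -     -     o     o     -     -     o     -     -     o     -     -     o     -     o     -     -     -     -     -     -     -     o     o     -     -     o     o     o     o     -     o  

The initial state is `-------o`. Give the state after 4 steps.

---o--o-

step 1: ------oo
step 2: -----o--
step 3: ----oo--
step 4: ---o--o-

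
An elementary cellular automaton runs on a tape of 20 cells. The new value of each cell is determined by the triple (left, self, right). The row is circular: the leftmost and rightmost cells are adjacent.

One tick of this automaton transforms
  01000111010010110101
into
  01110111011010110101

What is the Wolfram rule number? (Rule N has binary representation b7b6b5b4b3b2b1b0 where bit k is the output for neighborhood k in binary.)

221

position 6: 111 → 1  (bit 7 = 1)
position 7: 110 → 1  (bit 6 = 1)
position 0: 101 → 0  (bit 5 = 0)
position 2: 100 → 1  (bit 4 = 1)
position 5: 011 → 1  (bit 3 = 1)
position 1: 010 → 1  (bit 2 = 1)
position 4: 001 → 0  (bit 1 = 0)
position 3: 000 → 1  (bit 0 = 1)
bits b7..b0 = 11011101 = 221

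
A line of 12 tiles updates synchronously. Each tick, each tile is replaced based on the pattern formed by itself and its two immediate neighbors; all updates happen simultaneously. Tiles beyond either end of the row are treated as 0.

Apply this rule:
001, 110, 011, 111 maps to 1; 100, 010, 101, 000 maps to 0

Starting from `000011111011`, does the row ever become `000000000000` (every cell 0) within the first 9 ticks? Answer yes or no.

no

000111111011
001111111011
011111111011
111111111011
111111111011  (fixed point — unchanged through tick 9)
tick 9 is 111111111011, still not uniform 0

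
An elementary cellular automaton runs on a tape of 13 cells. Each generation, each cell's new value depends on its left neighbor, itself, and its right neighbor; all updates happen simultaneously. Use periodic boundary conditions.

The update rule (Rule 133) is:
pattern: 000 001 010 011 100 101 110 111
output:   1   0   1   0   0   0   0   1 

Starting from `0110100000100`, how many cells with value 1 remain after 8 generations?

0000101110101
0110100100101
0000100100101
0110100100101  (repeats generation 2; period 2)
generation 8: 0110100100101
count of 1: 6

6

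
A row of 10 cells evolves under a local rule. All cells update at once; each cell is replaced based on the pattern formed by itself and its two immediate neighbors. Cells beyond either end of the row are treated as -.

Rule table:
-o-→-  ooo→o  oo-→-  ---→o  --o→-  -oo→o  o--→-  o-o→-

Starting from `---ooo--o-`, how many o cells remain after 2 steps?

6

oo-oo-----
o--o--oooo
count of o: 6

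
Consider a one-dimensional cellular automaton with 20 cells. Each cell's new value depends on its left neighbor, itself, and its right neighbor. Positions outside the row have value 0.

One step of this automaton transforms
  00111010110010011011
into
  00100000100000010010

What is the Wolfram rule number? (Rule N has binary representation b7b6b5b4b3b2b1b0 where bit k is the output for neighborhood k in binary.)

8

position 3: 111 → 0  (bit 7 = 0)
position 4: 110 → 0  (bit 6 = 0)
position 5: 101 → 0  (bit 5 = 0)
position 10: 100 → 0  (bit 4 = 0)
position 2: 011 → 1  (bit 3 = 1)
position 6: 010 → 0  (bit 2 = 0)
position 1: 001 → 0  (bit 1 = 0)
position 0: 000 → 0  (bit 0 = 0)
bits b7..b0 = 00001000 = 8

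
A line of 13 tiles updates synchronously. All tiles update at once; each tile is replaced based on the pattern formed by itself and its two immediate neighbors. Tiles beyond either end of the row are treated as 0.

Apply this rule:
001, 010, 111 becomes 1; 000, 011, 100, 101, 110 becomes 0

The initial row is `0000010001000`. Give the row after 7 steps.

0011000000000

0000110011000
0001000100000
0011001100000
0100010000000
1100110000000
0001000000000
0011000000000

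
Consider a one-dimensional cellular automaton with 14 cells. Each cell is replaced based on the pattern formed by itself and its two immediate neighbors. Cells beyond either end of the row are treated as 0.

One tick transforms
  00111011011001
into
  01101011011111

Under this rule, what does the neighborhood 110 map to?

At position 4 the neighborhood is 110; the next row has 1 there.

1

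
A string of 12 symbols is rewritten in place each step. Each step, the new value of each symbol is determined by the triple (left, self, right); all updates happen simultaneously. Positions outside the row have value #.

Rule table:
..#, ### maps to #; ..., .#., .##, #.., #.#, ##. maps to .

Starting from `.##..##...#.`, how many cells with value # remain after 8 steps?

4

....#....#..
...#....#..#
..#....#..#.
.#....#..#..
.....#..#..#
....#..#..#.
...#..#..#..
..#..#..#..#
count of #: 4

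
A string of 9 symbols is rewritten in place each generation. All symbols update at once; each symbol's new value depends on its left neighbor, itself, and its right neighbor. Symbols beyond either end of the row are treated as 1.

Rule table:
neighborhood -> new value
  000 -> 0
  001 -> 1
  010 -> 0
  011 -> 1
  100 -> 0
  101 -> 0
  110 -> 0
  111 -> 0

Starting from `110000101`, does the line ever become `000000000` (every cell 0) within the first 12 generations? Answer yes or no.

generation 1: 000001001
generation 2: 000010011
generation 3: 000100110
generation 4: 001001100
generation 5: 010011001
generation 6: 000110011
generation 7: 001100110
generation 8: 011001100
generation 9: 010011001  (repeats generation 5; period 4)
generation 12: 011001100
generation 12 is 011001100, still not uniform 0

no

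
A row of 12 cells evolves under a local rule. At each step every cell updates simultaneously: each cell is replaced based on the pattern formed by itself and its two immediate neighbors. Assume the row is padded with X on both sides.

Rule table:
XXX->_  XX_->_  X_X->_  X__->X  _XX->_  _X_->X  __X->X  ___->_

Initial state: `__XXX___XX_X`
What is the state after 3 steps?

XX___X_X____
__X_XX_XX__X
XXX______XX_

XXX______XX_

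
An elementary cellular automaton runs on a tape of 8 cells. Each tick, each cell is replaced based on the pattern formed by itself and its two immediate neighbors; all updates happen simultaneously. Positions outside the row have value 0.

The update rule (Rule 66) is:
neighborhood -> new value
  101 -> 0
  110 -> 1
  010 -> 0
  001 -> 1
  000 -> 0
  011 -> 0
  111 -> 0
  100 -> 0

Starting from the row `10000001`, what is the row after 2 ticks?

00000010
00000100

00000100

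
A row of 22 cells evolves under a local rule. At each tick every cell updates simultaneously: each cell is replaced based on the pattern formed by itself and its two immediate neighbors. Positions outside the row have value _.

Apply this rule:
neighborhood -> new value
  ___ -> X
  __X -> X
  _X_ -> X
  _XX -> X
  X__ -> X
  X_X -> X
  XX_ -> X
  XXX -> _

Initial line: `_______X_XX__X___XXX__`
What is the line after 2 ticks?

tick 1: XXXXXXXXXXXXXXXXXX_XXX
tick 2: X________________XXX_X

X________________XXX_X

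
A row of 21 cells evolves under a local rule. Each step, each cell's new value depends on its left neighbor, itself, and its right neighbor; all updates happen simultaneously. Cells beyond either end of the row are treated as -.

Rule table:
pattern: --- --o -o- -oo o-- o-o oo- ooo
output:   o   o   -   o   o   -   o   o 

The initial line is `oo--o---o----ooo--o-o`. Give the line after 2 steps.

oooo-ooo-oooooooooooo

oooo-ooo-ooooooooo---
oooo-ooo-oooooooooooo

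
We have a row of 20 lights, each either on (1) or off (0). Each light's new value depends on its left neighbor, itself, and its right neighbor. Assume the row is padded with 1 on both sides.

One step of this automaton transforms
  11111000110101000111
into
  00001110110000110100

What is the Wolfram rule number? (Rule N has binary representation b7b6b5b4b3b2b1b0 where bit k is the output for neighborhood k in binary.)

position 0: 111 → 0  (bit 7 = 0)
position 4: 110 → 1  (bit 6 = 1)
position 10: 101 → 0  (bit 5 = 0)
position 5: 100 → 1  (bit 4 = 1)
position 8: 011 → 1  (bit 3 = 1)
position 11: 010 → 0  (bit 2 = 0)
position 7: 001 → 0  (bit 1 = 0)
position 6: 000 → 1  (bit 0 = 1)
bits b7..b0 = 01011001 = 89

89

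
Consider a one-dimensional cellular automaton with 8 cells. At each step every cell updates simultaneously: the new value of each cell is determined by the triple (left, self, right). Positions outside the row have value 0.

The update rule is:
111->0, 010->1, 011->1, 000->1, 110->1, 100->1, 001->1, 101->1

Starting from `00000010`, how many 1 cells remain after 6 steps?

2

11111111
10000001
11111111  (repeats step 1; period 2)
step 6: 10000001
count of 1: 2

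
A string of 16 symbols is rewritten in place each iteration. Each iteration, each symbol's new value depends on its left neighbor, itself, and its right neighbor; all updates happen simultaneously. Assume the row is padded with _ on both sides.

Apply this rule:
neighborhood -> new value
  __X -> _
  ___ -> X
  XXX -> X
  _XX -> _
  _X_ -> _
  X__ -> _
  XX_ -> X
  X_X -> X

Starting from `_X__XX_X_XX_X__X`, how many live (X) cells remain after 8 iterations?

iteration 1: _____XX_X_XX____
iteration 2: XXXX__XX_X_X_XXX
iteration 3: _XXX___XX_X_X_XX
iteration 4: __XX_X__XX_X_X_X
iteration 5: X__XX____XX_X_X_
iteration 6: ____X_XX__XX_X__
iteration 7: XXX__X_X___XX__X
iteration 8: _XX___X__X__X___
count of X: 5

5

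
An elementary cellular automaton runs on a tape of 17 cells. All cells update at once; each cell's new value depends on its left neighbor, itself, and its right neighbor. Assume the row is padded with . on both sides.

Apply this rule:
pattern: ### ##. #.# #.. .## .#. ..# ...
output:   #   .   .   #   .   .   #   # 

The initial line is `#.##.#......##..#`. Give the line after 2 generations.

generation 1: ......######..##.
generation 2: ######.####.##..#

######.####.##..#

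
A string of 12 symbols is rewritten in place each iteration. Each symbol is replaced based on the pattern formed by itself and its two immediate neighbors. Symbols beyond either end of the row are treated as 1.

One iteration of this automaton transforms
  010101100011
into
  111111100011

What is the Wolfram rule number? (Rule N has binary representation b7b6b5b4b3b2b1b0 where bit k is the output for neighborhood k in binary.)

position 11: 111 → 1  (bit 7 = 1)
position 6: 110 → 1  (bit 6 = 1)
position 0: 101 → 1  (bit 5 = 1)
position 7: 100 → 0  (bit 4 = 0)
position 5: 011 → 1  (bit 3 = 1)
position 1: 010 → 1  (bit 2 = 1)
position 9: 001 → 0  (bit 1 = 0)
position 8: 000 → 0  (bit 0 = 0)
bits b7..b0 = 11101100 = 236

236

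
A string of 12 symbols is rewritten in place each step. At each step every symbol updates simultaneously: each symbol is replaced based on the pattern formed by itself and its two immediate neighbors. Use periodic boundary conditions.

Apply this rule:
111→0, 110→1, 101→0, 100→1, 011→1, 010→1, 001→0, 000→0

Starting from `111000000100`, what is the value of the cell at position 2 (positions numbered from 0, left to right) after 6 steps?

1

step 1: 101100000110
step 2: 101110000110
step 3: 101011000110
step 4: 101011100110
step 5: 101010110110
step 6: 101010110110
position 2 holds 1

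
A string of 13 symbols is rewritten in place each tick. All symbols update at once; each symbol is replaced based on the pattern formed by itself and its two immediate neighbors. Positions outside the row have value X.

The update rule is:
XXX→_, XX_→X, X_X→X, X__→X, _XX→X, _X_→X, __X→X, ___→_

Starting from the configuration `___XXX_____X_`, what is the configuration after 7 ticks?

X_XX_XX___XXX
XXXXXXXX_XX__
_______XXXXXX
X_____XX_____
XX___XXXX___X
_XX_XX__XX_XX
XXXXXXXXXXXX_

XXXXXXXXXXXX_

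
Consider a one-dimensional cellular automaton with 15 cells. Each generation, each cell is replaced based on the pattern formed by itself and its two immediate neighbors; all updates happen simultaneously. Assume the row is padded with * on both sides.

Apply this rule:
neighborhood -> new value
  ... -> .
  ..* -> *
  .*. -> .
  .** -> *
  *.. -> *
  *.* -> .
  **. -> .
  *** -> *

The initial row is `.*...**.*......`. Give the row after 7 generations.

........*******

..*.**...*....*
**..*.*.*.*..**
*.**.......****
..*.*.....*****
**...*...******
*.*.*.*.*******
........*******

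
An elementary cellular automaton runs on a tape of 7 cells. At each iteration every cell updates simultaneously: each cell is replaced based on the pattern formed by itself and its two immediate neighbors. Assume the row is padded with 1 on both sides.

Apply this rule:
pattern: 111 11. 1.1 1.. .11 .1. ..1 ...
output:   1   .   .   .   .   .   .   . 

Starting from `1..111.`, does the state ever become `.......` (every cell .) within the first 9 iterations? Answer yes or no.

yes

....1..
.......
all cells are . at iteration 2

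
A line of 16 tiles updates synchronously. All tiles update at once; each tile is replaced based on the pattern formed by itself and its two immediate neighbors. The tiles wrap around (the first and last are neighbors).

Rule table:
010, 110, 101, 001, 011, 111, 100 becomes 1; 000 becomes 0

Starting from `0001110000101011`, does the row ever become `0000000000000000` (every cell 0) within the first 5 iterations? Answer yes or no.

iteration 1: 1011111001111111
iteration 2: 1111111111111111
iteration 3: 1111111111111111  (fixed point — unchanged through iteration 5)
iteration 5 is 1111111111111111, still not uniform 0

no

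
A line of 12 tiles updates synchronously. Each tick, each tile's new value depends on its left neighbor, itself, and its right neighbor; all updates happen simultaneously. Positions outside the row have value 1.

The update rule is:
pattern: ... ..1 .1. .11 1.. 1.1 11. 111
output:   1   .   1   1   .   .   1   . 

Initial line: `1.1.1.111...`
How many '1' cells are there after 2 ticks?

1.1.1.1.1.1.
1.1.1.1.1.1.
count of 1: 6

6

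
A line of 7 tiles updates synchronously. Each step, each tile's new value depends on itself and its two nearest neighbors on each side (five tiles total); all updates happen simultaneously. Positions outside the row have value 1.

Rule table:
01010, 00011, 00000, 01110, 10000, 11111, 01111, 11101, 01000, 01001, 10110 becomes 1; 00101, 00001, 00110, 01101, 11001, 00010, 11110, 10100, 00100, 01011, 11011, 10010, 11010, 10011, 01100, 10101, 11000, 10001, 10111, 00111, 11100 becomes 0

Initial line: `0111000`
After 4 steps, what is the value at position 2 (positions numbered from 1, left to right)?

1

0010001
0001010
0000100
0100010
position 2 holds 1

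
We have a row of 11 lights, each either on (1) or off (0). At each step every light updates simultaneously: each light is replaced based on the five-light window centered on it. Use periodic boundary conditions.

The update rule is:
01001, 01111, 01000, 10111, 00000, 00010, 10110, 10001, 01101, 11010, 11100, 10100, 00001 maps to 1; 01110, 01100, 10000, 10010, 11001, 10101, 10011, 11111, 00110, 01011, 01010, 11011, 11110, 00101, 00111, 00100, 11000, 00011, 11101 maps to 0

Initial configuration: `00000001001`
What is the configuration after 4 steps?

11011011100

step 1: 10111110100
step 2: 00110001110
step 3: 10000100010
step 4: 11011011100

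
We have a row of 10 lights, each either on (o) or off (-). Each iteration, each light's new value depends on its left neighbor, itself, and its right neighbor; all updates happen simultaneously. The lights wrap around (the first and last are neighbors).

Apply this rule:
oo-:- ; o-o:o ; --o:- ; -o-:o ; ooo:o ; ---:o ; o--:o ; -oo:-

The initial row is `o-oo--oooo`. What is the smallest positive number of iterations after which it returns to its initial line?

-o--o--ooo
ooo-oo--o-
-o-o--o-oo
ooooo-oo--
-ooo-o--o-
--o-ooo-oo
o-oo-o-o--
oo--ooooo-
--o--ooo-o
o-oo--o-oo
-o--o-oo-o
ooo-oo--oo
oo-o--o--o
o-ooo-oo--
oo-o-o--o-
--ooooo-oo
o--ooo-o--
oo--o-ooo-
--o-oo-o-o
o-oo--oooo

20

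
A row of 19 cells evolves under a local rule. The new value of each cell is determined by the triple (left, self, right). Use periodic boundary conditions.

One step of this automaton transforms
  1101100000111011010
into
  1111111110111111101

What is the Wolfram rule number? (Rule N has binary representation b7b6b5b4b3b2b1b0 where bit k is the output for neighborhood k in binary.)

position 11: 111 → 1  (bit 7 = 1)
position 1: 110 → 1  (bit 6 = 1)
position 2: 101 → 1  (bit 5 = 1)
position 5: 100 → 1  (bit 4 = 1)
position 0: 011 → 1  (bit 3 = 1)
position 17: 010 → 0  (bit 2 = 0)
position 9: 001 → 0  (bit 1 = 0)
position 6: 000 → 1  (bit 0 = 1)
bits b7..b0 = 11111001 = 249

249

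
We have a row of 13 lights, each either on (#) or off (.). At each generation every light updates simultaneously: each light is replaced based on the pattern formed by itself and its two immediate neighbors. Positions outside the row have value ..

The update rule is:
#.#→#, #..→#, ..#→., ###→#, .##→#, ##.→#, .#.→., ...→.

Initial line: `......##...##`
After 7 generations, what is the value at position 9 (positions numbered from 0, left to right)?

#

......###..##
......####.##
......#######
......#######  (fixed point — unchanged through generation 7)
position 9 holds #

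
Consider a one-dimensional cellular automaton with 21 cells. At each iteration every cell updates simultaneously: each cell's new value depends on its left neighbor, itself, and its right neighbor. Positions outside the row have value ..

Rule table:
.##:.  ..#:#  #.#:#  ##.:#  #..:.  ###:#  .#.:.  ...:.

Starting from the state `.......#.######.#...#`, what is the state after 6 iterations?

.#.#.#.#.#.#.#.##....

......#.#.######...#.
.....#.#.#.#####..#..
....#.#.#.#.####.#...
...#.#.#.#.#.####....
..#.#.#.#.#.#.###....
.#.#.#.#.#.#.#.##....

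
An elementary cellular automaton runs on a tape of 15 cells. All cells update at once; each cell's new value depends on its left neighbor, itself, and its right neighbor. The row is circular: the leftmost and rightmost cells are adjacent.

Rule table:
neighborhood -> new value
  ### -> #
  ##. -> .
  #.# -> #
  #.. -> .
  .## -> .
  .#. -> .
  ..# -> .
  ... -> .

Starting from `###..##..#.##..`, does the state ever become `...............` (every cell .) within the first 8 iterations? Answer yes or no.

yes

.#........#....
...............
all cells are . at iteration 2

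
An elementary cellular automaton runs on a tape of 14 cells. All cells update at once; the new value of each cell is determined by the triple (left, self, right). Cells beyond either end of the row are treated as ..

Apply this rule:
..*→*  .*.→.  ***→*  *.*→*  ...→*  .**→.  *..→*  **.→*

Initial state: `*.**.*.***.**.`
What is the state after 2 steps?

*.*.**.*.***.*

step 1: .*.**.*.***.**
step 2: *.*.**.*.***.*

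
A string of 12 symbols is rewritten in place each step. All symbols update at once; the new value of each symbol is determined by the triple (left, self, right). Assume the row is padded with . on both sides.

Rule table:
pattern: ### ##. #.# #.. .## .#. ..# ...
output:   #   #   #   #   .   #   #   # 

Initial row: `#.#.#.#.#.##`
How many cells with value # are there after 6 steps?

10

##########.#
.###########
#.##########
##.#########
.##.########
#.##.#######
count of #: 10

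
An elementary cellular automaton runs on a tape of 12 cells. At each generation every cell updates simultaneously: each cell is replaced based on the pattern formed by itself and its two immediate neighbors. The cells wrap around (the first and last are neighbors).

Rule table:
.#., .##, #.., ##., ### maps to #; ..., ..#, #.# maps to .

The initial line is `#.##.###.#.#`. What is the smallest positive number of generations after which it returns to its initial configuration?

#.##.###.#.#

1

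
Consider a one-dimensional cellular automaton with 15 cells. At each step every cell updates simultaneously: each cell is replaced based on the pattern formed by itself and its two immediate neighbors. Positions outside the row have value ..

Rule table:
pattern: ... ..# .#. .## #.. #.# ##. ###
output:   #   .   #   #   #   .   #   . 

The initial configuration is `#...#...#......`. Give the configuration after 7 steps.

#.#.#.#.#.#.#.#

###.###.#######
#.#.#.#.#.....#
#.#.#.#.#####.#
#.#.#.#.#...#.#
#.#.#.#.###.#.#
#.#.#.#.#.#.#.#
#.#.#.#.#.#.#.#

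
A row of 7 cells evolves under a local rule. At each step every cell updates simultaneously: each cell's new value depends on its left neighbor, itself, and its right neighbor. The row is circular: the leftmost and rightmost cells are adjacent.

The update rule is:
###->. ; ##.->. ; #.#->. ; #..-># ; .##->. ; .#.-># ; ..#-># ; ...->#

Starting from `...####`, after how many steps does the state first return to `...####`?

2

###....
...####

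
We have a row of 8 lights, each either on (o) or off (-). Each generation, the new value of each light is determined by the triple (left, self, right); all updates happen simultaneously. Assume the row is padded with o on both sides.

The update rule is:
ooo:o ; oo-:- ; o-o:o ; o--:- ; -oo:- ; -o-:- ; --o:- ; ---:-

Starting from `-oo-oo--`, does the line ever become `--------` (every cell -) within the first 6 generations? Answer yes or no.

o--o----
--------
all cells are - at generation 2

yes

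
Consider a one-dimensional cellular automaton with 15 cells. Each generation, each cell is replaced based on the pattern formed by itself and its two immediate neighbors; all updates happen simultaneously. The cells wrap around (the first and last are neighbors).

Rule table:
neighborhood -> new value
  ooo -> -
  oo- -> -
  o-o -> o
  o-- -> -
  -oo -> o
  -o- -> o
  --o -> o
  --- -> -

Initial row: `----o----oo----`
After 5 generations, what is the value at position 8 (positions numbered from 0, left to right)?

-

---oo---oo-----
--oo---oo------
-oo---oo-------
oo---oo--------
o---oo--------o
position 8 holds -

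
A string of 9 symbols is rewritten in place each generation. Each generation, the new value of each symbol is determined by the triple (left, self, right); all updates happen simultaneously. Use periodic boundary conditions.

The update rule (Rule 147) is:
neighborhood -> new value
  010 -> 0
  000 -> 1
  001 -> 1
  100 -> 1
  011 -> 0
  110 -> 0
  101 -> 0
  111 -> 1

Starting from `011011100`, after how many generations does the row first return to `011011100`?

100001011
011110001
001101110
110000101
101111000
000110111
111000010
010111100
100011011
011100001
001011110
110001101
101110000
000101111
111000110
010111000
100010111
011100011
001011100
110001011
101110001
000101110
111000101
110111000
000010111
111100010
011011100

27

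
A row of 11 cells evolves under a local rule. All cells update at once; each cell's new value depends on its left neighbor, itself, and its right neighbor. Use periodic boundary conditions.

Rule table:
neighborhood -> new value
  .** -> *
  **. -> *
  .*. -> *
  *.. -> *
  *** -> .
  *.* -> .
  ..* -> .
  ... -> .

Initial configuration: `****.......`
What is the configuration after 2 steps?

**.***.....

step 1: *..**......
step 2: **.***.....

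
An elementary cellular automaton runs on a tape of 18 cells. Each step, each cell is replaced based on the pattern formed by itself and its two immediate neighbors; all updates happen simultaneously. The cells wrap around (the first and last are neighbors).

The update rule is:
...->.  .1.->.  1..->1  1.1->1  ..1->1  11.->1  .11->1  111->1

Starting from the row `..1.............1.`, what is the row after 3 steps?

.1.1.1.......1.1.1

.1.1...........1.1
1.1.1.........1.1.
.1.1.1.......1.1.1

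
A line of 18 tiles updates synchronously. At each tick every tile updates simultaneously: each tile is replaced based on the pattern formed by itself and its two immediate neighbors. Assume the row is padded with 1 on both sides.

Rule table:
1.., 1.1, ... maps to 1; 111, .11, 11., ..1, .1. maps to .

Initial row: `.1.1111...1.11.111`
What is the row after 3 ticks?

1.1....11..1..1...
.1.111...1..1..11.
1.1...11..1..1...1

1.1...11..1..1...1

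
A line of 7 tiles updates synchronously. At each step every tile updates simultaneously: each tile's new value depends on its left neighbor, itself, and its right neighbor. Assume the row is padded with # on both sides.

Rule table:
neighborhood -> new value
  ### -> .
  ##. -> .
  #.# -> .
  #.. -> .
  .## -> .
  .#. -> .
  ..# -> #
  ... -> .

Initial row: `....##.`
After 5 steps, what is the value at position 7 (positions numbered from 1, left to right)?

step 1: ...#...
step 2: ..#...#
step 3: .#...#.
step 4: ....#..
step 5: ...#..#
position 7 holds #

#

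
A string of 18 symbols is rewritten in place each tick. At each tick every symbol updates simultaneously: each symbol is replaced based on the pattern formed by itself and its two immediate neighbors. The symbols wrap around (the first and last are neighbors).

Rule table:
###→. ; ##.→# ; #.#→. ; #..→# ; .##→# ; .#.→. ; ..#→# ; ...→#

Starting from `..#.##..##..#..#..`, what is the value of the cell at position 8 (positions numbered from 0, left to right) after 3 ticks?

##..########.##.##
.####......#.##.#.
##..#######..##..#
position 8 holds #

#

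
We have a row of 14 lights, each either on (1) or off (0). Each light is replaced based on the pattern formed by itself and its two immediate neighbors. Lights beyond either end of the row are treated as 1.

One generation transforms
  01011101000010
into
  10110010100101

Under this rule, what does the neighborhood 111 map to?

0

At position 4 the neighborhood is 111; the next row has 0 there.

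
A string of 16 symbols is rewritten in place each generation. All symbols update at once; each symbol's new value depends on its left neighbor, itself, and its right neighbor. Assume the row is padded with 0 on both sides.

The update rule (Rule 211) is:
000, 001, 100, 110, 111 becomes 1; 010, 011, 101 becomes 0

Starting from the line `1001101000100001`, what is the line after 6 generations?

0110100111011110
1010011011001111
0001101001110111
1110100110110011
0110011010011101
1011101001101100

1011101001101100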